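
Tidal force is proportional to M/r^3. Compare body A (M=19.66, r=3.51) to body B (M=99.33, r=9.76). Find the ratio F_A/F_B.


Ratio = (M1/r1^3) / (M2/r2^3) = (19.66/3.51^3) / (99.33/9.76^3) = 4.2553

4.2553


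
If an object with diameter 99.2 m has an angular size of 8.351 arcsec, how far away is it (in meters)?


D = size / theta_rad, theta_rad = 8.351 * pi/(180*3600) = 4.049e-05, D = 2.450e+06

2.450e+06 m


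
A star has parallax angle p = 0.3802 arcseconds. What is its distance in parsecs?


d = 1/p = 1/0.3802 = 2.6302

2.6302 pc


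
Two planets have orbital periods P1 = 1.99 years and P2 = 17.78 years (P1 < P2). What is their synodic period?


1/P_syn = |1/P1 - 1/P2| = |1/1.99 - 1/17.78| => P_syn = 2.2408

2.2408 years


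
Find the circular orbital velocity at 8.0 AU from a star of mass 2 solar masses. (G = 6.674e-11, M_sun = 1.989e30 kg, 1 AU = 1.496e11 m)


v = sqrt(GM/r) = sqrt(6.674e-11 * 3.978e+30 / 1.197e+12) = 14894.1149

14894.1149 m/s


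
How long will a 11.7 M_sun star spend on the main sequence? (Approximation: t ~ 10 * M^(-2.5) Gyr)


t = 10 * M^(-2.5) = 10 * 11.7^(-2.5) = 0.0214

0.0214 Gyr


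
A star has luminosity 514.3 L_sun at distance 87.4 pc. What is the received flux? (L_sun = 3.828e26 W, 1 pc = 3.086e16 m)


F = L / (4*pi*d^2) = 1.969e+29 / (4*pi*(2.697e+18)^2) = 2.154e-09

2.154e-09 W/m^2


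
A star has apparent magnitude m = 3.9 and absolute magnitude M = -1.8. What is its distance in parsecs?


d = 10^((m - M + 5)/5) = 10^((3.9 - -1.8 + 5)/5) = 138.0384

138.0384 pc


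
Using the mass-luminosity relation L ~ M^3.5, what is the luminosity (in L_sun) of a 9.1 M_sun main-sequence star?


L/L_sun = (M/M_sun)^3.5 = 9.1^3.5 = 2273.2378

2273.2378 L_sun


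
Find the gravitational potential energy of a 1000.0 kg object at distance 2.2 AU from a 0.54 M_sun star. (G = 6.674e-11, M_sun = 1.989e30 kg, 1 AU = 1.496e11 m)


M = 0.54 * 1.989e30 kg = 1.07406e+30 kg; r = 2.2 AU * 1.496e11 m/AU = 3.2912e+11 m. U = -GM*m/r = -(6.674e-11 * 1.07406e+30 * 1000.0) / 3.2912e+11 = -2.178e+11

-2.178e+11 J


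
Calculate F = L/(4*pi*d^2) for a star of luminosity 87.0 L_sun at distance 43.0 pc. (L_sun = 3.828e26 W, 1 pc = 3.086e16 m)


F = L / (4*pi*d^2) = 3.330e+28 / (4*pi*(1.327e+18)^2) = 1.505e-09

1.505e-09 W/m^2


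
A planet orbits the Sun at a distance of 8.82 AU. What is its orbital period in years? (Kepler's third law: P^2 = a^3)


P = a^(3/2) = 8.82^1.5 = 26.1941

26.1941 years


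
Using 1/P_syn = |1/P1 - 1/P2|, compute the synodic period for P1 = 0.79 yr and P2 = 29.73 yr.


1/P_syn = |1/P1 - 1/P2| = |1/0.79 - 1/29.73| => P_syn = 0.8116

0.8116 years


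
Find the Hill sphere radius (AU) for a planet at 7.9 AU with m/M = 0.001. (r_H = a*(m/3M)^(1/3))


r_H = a * (m/3M)^(1/3) = 7.9 * (0.001/3)^(1/3) = 0.5478

0.5478 AU


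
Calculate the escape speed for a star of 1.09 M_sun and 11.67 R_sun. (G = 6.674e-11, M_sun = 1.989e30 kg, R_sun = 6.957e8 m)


M = 1.09 * 1.989e30 kg = 2.16801e+30 kg; R = 11.67 * 6.957e8 m = 8.118819e+09 m. v_esc = sqrt(2GM/R) = sqrt(2 * 6.674e-11 * 2.16801e+30 / 8.118819e+09) = 188795.7918

188795.7918 m/s


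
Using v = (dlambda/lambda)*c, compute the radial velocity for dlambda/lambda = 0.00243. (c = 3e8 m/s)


v = (dlambda/lambda) * c = 0.00243 * 3e8 = 729000.0

729000.0 m/s


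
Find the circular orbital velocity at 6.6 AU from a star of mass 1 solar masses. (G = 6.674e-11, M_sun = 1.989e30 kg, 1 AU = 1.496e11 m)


v = sqrt(GM/r) = sqrt(6.674e-11 * 1.989e+30 / 9.874e+11) = 11595.0527

11595.0527 m/s


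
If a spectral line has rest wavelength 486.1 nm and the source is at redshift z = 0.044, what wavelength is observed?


lam_obs = lam_emit * (1 + z) = 486.1 * (1 + 0.044) = 507.4884

507.4884 nm


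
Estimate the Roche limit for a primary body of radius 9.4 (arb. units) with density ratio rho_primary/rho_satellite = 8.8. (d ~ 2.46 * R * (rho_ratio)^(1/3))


d_Roche = 2.46 * 9.4 * 8.8^(1/3) = 47.7409

47.7409


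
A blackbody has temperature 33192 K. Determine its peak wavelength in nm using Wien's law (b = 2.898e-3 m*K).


lam_max = b / T = 2.898e-3 / 33192 = 8.731e-08 m = 87.3102 nm

87.3102 nm


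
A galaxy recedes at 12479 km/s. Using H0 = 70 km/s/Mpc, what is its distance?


d = v / H0 = 12479 / 70 = 178.2714

178.2714 Mpc


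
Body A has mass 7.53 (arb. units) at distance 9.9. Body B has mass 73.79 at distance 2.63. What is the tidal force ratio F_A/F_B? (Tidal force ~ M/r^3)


Ratio = (M1/r1^3) / (M2/r2^3) = (7.53/9.9^3) / (73.79/2.63^3) = 0.0019

0.0019


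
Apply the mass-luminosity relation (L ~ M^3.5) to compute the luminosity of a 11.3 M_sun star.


L/L_sun = (M/M_sun)^3.5 = 11.3^3.5 = 4850.3665

4850.3665 L_sun


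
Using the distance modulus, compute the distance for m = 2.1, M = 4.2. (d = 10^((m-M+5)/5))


d = 10^((m - M + 5)/5) = 10^((2.1 - 4.2 + 5)/5) = 3.8019

3.8019 pc


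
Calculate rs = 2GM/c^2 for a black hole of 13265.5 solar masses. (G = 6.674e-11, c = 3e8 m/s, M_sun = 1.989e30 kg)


M = 13265.5 * 1.989e30 kg = 2.63850795e+34 kg. rs = 2GM/c^2 = 2 * 6.674e-11 * 2.63850795e+34 / (3e8)^2 = 3.913e+07

3.913e+07 m


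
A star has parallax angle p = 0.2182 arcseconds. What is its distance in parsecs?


d = 1/p = 1/0.2182 = 4.583

4.583 pc


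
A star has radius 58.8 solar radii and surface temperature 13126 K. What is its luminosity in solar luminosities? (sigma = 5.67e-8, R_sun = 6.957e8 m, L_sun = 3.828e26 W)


R = 58.8 * 6.957e8 m = 4.090716e+10 m. L = 4*pi*R^2*sigma*T^4 = 4*pi*(4.090716e+10)^2 * 5.67e-8 * 13126^4 = 3.539331012e+31 W. L/L_sun = 3.539331012e+31 / 3.828e26 = 92459.0129

92459.0129 L_sun


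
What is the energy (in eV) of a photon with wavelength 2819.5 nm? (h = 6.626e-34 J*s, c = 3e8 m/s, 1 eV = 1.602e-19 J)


E = hc/lambda = 6.626e-34 * 3e8 / 2.820e-06 = 7.050e-20 J = 0.4401 eV

0.4401 eV


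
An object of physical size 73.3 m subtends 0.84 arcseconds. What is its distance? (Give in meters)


D = size / theta_rad, theta_rad = 0.84 * pi/(180*3600) = 4.072e-06, D = 1.800e+07

1.800e+07 m


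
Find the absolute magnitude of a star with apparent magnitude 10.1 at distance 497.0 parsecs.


M = m - 5*log10(d) + 5 = 10.1 - 5*log10(497.0) + 5 = 1.6182

1.6182


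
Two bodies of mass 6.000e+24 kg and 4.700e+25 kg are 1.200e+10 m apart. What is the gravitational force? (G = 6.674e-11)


F = G*m1*m2/r^2 = 6.674e-11 * 6.000e+24 * 4.700e+25 / (1.200e+10)^2 = 6.674e-11 * 2.820e+50 / 1.440e+20 = 1.307e+20

1.307e+20 N


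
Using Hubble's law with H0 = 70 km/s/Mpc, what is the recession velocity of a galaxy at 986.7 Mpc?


v = H0 * d = 70 * 986.7 = 69069.0

69069.0 km/s


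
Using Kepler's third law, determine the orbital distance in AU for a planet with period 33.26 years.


a = P^(2/3) = 33.26^(2/3) = 10.3422

10.3422 AU


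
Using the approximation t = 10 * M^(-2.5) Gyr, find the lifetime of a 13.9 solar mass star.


t = 10 * M^(-2.5) = 10 * 13.9^(-2.5) = 0.0139

0.0139 Gyr


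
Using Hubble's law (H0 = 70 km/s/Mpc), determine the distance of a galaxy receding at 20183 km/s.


d = v / H0 = 20183 / 70 = 288.3286

288.3286 Mpc


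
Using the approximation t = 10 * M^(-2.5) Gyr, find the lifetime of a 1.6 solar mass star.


t = 10 * M^(-2.5) = 10 * 1.6^(-2.5) = 3.0882

3.0882 Gyr


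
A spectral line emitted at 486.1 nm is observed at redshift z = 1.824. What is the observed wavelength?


lam_obs = lam_emit * (1 + z) = 486.1 * (1 + 1.824) = 1372.7464

1372.7464 nm


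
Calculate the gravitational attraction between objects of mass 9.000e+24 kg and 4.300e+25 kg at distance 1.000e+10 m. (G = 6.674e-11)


F = G*m1*m2/r^2 = 6.674e-11 * 9.000e+24 * 4.300e+25 / (1.000e+10)^2 = 6.674e-11 * 3.870e+50 / 1.000e+20 = 2.583e+20

2.583e+20 N


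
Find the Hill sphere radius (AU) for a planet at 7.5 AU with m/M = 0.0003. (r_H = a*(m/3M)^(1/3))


r_H = a * (m/3M)^(1/3) = 7.5 * (0.0003/3)^(1/3) = 0.3481

0.3481 AU


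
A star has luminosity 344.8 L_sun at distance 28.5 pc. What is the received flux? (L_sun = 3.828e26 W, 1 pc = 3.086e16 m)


F = L / (4*pi*d^2) = 1.320e+29 / (4*pi*(8.795e+17)^2) = 1.358e-08

1.358e-08 W/m^2


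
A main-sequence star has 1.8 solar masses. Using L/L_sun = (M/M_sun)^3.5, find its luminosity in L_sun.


L/L_sun = (M/M_sun)^3.5 = 1.8^3.5 = 7.8244

7.8244 L_sun


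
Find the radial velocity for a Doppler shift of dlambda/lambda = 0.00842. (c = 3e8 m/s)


v = (dlambda/lambda) * c = 0.00842 * 3e8 = 2.526e+06

2.526e+06 m/s


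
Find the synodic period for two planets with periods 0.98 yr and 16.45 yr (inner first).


1/P_syn = |1/P1 - 1/P2| = |1/0.98 - 1/16.45| => P_syn = 1.0421

1.0421 years


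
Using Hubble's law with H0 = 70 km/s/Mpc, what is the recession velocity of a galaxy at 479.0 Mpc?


v = H0 * d = 70 * 479.0 = 33530.0

33530.0 km/s


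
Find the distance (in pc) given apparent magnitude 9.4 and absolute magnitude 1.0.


d = 10^((m - M + 5)/5) = 10^((9.4 - 1.0 + 5)/5) = 478.6301

478.6301 pc


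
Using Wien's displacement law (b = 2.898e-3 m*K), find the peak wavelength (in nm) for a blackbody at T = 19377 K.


lam_max = b / T = 2.898e-3 / 19377 = 1.496e-07 m = 149.5588 nm

149.5588 nm


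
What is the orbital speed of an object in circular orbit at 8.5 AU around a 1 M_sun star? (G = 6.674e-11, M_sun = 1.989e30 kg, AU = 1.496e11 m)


v = sqrt(GM/r) = sqrt(6.674e-11 * 1.989e+30 / 1.272e+12) = 10217.2785

10217.2785 m/s


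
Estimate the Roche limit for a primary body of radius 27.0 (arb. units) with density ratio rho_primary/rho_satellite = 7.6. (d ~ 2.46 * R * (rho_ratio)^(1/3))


d_Roche = 2.46 * 27.0 * 7.6^(1/3) = 130.588

130.588


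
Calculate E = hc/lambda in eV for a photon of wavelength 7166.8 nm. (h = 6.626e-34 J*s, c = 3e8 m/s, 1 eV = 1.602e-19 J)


E = hc/lambda = 6.626e-34 * 3e8 / 7.167e-06 = 2.774e-20 J = 0.1731 eV

0.1731 eV


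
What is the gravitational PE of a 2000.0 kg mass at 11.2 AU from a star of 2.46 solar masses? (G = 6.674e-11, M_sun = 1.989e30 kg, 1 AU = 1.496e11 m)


M = 2.46 * 1.989e30 kg = 4.89294e+30 kg; r = 11.2 AU * 1.496e11 m/AU = 1.67552e+12 m. U = -GM*m/r = -(6.674e-11 * 4.89294e+30 * 2000.0) / 1.67552e+12 = -3.898e+11

-3.898e+11 J


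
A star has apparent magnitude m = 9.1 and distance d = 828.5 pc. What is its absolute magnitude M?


M = m - 5*log10(d) + 5 = 9.1 - 5*log10(828.5) + 5 = -0.4915

-0.4915


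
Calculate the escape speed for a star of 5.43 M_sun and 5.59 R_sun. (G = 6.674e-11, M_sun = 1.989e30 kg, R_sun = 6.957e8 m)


M = 5.43 * 1.989e30 kg = 1.080027e+31 kg; R = 5.59 * 6.957e8 m = 3.888963e+09 m. v_esc = sqrt(2GM/R) = sqrt(2 * 6.674e-11 * 1.080027e+31 / 3.888963e+09) = 608847.4616

608847.4616 m/s


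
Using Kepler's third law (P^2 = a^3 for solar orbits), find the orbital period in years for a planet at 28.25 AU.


P = a^(3/2) = 28.25^1.5 = 150.1508

150.1508 years


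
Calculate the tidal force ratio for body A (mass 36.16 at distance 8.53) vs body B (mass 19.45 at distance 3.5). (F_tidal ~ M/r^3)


Ratio = (M1/r1^3) / (M2/r2^3) = (36.16/8.53^3) / (19.45/3.5^3) = 0.1284

0.1284


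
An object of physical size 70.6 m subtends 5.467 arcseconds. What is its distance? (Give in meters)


D = size / theta_rad, theta_rad = 5.467 * pi/(180*3600) = 2.650e-05, D = 2.664e+06

2.664e+06 m


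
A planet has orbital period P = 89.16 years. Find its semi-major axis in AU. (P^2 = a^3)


a = P^(2/3) = 89.16^(2/3) = 19.9578

19.9578 AU


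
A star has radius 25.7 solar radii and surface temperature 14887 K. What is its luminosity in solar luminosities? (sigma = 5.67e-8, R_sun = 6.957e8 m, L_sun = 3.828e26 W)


R = 25.7 * 6.957e8 m = 1.787949e+10 m. L = 4*pi*R^2*sigma*T^4 = 4*pi*(1.787949e+10)^2 * 5.67e-8 * 14887^4 = 1.118747119e+31 W. L/L_sun = 1.118747119e+31 / 3.828e26 = 29225.3688

29225.3688 L_sun


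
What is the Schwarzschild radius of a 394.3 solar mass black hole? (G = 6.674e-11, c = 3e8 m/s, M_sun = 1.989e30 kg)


M = 394.3 * 1.989e30 kg = 7.842627e+32 kg. rs = 2GM/c^2 = 2 * 6.674e-11 * 7.842627e+32 / (3e8)^2 = 1.163e+06

1.163e+06 m


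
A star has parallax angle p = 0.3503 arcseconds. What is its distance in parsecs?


d = 1/p = 1/0.3503 = 2.8547

2.8547 pc


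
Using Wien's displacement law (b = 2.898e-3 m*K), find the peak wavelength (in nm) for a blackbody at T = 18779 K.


lam_max = b / T = 2.898e-3 / 18779 = 1.543e-07 m = 154.3213 nm

154.3213 nm


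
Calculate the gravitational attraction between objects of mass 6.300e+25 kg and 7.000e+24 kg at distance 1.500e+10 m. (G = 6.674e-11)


F = G*m1*m2/r^2 = 6.674e-11 * 6.300e+25 * 7.000e+24 / (1.500e+10)^2 = 6.674e-11 * 4.410e+50 / 2.250e+20 = 1.308e+20

1.308e+20 N


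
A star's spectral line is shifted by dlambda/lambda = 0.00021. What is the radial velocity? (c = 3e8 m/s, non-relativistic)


v = (dlambda/lambda) * c = 0.00021 * 3e8 = 63000.0

63000.0 m/s


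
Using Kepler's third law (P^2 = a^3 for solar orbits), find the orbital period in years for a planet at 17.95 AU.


P = a^(3/2) = 17.95^1.5 = 76.0496

76.0496 years


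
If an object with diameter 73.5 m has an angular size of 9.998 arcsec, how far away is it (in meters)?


D = size / theta_rad, theta_rad = 9.998 * pi/(180*3600) = 4.847e-05, D = 1.516e+06

1.516e+06 m


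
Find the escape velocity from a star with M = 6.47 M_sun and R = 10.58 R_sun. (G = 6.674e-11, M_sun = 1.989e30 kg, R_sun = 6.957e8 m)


M = 6.47 * 1.989e30 kg = 1.286883e+31 kg; R = 10.58 * 6.957e8 m = 7.360506e+09 m. v_esc = sqrt(2GM/R) = sqrt(2 * 6.674e-11 * 1.286883e+31 / 7.360506e+09) = 483085.27

483085.27 m/s


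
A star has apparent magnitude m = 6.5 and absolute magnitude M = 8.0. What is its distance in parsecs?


d = 10^((m - M + 5)/5) = 10^((6.5 - 8.0 + 5)/5) = 5.0119

5.0119 pc


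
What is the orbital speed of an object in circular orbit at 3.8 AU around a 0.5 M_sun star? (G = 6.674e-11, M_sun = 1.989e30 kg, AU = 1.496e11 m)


v = sqrt(GM/r) = sqrt(6.674e-11 * 9.945e+29 / 5.685e+11) = 10805.3266

10805.3266 m/s


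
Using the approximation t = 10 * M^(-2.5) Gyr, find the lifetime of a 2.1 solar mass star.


t = 10 * M^(-2.5) = 10 * 2.1^(-2.5) = 1.5648

1.5648 Gyr


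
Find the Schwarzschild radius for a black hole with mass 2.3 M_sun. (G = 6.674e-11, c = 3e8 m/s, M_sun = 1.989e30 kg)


M = 2.3 * 1.989e30 kg = 4.5747e+30 kg. rs = 2GM/c^2 = 2 * 6.674e-11 * 4.5747e+30 / (3e8)^2 = 6784.7884

6784.7884 m


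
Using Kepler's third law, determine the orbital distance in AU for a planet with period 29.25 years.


a = P^(2/3) = 29.25^(2/3) = 9.4933

9.4933 AU


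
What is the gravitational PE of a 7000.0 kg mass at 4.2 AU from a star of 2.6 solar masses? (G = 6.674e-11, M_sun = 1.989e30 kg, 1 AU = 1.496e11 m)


M = 2.6 * 1.989e30 kg = 5.1714e+30 kg; r = 4.2 AU * 1.496e11 m/AU = 6.2832e+11 m. U = -GM*m/r = -(6.674e-11 * 5.1714e+30 * 7000.0) / 6.2832e+11 = -3.845e+12

-3.845e+12 J


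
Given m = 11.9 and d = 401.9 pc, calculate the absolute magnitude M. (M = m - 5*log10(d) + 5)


M = m - 5*log10(d) + 5 = 11.9 - 5*log10(401.9) + 5 = 3.8794

3.8794


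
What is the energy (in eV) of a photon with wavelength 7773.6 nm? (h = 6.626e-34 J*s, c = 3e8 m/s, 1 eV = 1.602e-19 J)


E = hc/lambda = 6.626e-34 * 3e8 / 7.774e-06 = 2.557e-20 J = 0.1596 eV

0.1596 eV


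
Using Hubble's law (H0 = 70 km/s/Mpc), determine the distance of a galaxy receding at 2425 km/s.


d = v / H0 = 2425 / 70 = 34.6429

34.6429 Mpc


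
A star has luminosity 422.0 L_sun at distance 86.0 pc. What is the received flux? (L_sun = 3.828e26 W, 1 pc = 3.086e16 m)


F = L / (4*pi*d^2) = 1.615e+29 / (4*pi*(2.654e+18)^2) = 1.825e-09

1.825e-09 W/m^2


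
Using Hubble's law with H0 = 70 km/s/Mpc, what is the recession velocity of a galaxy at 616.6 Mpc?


v = H0 * d = 70 * 616.6 = 43162.0

43162.0 km/s


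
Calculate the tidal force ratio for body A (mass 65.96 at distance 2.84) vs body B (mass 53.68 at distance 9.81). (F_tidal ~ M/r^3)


Ratio = (M1/r1^3) / (M2/r2^3) = (65.96/2.84^3) / (53.68/9.81^3) = 50.6431

50.6431


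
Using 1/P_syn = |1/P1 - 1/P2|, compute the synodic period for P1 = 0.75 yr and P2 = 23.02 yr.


1/P_syn = |1/P1 - 1/P2| = |1/0.75 - 1/23.02| => P_syn = 0.7753

0.7753 years


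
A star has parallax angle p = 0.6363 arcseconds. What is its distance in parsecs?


d = 1/p = 1/0.6363 = 1.5716

1.5716 pc


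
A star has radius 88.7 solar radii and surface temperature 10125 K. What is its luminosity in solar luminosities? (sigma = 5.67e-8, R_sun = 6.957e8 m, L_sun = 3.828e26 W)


R = 88.7 * 6.957e8 m = 6.170859e+10 m. L = 4*pi*R^2*sigma*T^4 = 4*pi*(6.170859e+10)^2 * 5.67e-8 * 10125^4 = 2.851440389e+31 W. L/L_sun = 2.851440389e+31 / 3.828e26 = 74489.0384

74489.0384 L_sun


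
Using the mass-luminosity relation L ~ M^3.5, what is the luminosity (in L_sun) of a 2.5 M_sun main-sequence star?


L/L_sun = (M/M_sun)^3.5 = 2.5^3.5 = 24.7053

24.7053 L_sun


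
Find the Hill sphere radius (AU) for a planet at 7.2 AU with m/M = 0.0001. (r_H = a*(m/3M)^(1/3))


r_H = a * (m/3M)^(1/3) = 7.2 * (0.0001/3)^(1/3) = 0.2317

0.2317 AU


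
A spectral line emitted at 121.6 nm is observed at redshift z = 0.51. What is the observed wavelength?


lam_obs = lam_emit * (1 + z) = 121.6 * (1 + 0.51) = 183.616

183.616 nm


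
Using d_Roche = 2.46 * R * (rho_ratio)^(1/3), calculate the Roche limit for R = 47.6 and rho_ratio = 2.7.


d_Roche = 2.46 * 47.6 * 2.7^(1/3) = 163.0534

163.0534


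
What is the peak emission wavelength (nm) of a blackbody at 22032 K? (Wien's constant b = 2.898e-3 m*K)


lam_max = b / T = 2.898e-3 / 22032 = 1.315e-07 m = 131.5359 nm

131.5359 nm


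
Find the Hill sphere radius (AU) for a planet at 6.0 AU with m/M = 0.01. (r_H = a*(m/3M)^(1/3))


r_H = a * (m/3M)^(1/3) = 6.0 * (0.01/3)^(1/3) = 0.8963

0.8963 AU


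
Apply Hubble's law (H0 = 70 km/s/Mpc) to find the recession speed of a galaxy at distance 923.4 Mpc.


v = H0 * d = 70 * 923.4 = 64638.0

64638.0 km/s


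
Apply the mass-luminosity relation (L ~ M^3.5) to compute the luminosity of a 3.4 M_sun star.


L/L_sun = (M/M_sun)^3.5 = 3.4^3.5 = 72.473

72.473 L_sun


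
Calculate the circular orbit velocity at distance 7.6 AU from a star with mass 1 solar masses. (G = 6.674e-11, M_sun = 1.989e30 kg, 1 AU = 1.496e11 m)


v = sqrt(GM/r) = sqrt(6.674e-11 * 1.989e+30 / 1.137e+12) = 10805.3266

10805.3266 m/s


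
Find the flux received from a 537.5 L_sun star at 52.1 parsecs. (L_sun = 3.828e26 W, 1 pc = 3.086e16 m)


F = L / (4*pi*d^2) = 2.058e+29 / (4*pi*(1.608e+18)^2) = 6.334e-09

6.334e-09 W/m^2


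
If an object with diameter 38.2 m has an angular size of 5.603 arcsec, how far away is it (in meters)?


D = size / theta_rad, theta_rad = 5.603 * pi/(180*3600) = 2.716e-05, D = 1.406e+06

1.406e+06 m


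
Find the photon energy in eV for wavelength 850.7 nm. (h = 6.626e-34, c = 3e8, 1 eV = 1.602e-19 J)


E = hc/lambda = 6.626e-34 * 3e8 / 8.507e-07 = 2.337e-19 J = 1.4586 eV

1.4586 eV


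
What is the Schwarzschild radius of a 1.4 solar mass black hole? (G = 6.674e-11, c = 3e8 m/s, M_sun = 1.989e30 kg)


M = 1.4 * 1.989e30 kg = 2.7846e+30 kg. rs = 2GM/c^2 = 2 * 6.674e-11 * 2.7846e+30 / (3e8)^2 = 4129.8712

4129.8712 m


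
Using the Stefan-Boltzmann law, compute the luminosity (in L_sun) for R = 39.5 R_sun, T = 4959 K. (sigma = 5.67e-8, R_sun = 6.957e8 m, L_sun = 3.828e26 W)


R = 39.5 * 6.957e8 m = 2.748015e+10 m. L = 4*pi*R^2*sigma*T^4 = 4*pi*(2.748015e+10)^2 * 5.67e-8 * 4959^4 = 3.253925116e+29 W. L/L_sun = 3.253925116e+29 / 3.828e26 = 850.0327

850.0327 L_sun


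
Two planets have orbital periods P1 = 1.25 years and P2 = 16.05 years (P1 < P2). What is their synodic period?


1/P_syn = |1/P1 - 1/P2| = |1/1.25 - 1/16.05| => P_syn = 1.3556

1.3556 years


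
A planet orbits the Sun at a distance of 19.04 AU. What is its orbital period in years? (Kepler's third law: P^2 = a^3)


P = a^(3/2) = 19.04^1.5 = 83.0808

83.0808 years


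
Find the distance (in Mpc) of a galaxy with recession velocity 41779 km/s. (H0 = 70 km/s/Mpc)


d = v / H0 = 41779 / 70 = 596.8429

596.8429 Mpc


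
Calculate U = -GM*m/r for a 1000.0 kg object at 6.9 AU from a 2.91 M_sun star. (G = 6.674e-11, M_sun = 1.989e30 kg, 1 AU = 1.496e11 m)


M = 2.91 * 1.989e30 kg = 5.78799e+30 kg; r = 6.9 AU * 1.496e11 m/AU = 1.03224e+12 m. U = -GM*m/r = -(6.674e-11 * 5.78799e+30 * 1000.0) / 1.03224e+12 = -3.742e+11

-3.742e+11 J


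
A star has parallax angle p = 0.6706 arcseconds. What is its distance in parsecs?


d = 1/p = 1/0.6706 = 1.4912

1.4912 pc


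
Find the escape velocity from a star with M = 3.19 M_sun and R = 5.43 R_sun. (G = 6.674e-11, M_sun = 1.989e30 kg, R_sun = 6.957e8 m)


M = 3.19 * 1.989e30 kg = 6.34491e+30 kg; R = 5.43 * 6.957e8 m = 3.777651e+09 m. v_esc = sqrt(2GM/R) = sqrt(2 * 6.674e-11 * 6.34491e+30 / 3.777651e+09) = 473489.0235

473489.0235 m/s


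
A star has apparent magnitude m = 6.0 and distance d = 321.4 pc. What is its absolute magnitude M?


M = m - 5*log10(d) + 5 = 6.0 - 5*log10(321.4) + 5 = -1.5352

-1.5352


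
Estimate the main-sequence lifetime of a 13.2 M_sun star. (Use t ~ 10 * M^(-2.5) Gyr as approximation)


t = 10 * M^(-2.5) = 10 * 13.2^(-2.5) = 0.0158

0.0158 Gyr


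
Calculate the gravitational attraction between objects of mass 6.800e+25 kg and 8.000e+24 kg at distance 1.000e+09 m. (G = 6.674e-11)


F = G*m1*m2/r^2 = 6.674e-11 * 6.800e+25 * 8.000e+24 / (1.000e+09)^2 = 6.674e-11 * 5.440e+50 / 1.000e+18 = 3.631e+22

3.631e+22 N


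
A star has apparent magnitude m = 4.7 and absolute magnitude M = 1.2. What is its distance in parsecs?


d = 10^((m - M + 5)/5) = 10^((4.7 - 1.2 + 5)/5) = 50.1187

50.1187 pc


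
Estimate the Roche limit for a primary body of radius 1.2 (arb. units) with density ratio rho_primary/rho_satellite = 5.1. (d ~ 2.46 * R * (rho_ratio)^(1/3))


d_Roche = 2.46 * 1.2 * 5.1^(1/3) = 5.0813

5.0813


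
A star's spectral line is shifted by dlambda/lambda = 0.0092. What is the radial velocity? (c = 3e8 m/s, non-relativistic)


v = (dlambda/lambda) * c = 0.0092 * 3e8 = 2.760e+06

2.760e+06 m/s


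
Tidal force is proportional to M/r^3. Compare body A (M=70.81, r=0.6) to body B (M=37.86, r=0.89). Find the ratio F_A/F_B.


Ratio = (M1/r1^3) / (M2/r2^3) = (70.81/0.6^3) / (37.86/0.89^3) = 6.1042

6.1042


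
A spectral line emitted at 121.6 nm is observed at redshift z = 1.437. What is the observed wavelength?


lam_obs = lam_emit * (1 + z) = 121.6 * (1 + 1.437) = 296.3392

296.3392 nm


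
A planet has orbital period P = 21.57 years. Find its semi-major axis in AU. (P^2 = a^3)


a = P^(2/3) = 21.57^(2/3) = 7.7488

7.7488 AU


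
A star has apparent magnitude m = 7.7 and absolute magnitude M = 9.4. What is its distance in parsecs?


d = 10^((m - M + 5)/5) = 10^((7.7 - 9.4 + 5)/5) = 4.5709

4.5709 pc


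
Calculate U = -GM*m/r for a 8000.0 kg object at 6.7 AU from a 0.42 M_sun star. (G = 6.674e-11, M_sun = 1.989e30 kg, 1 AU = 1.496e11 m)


M = 0.42 * 1.989e30 kg = 8.3538e+29 kg; r = 6.7 AU * 1.496e11 m/AU = 1.00232e+12 m. U = -GM*m/r = -(6.674e-11 * 8.3538e+29 * 8000.0) / 1.00232e+12 = -4.450e+11

-4.450e+11 J


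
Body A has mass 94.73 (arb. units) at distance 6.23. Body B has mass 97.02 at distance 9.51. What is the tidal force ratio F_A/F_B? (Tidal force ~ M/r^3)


Ratio = (M1/r1^3) / (M2/r2^3) = (94.73/6.23^3) / (97.02/9.51^3) = 3.473

3.473


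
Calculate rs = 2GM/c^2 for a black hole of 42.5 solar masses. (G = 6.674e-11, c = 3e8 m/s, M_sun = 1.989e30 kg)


M = 42.5 * 1.989e30 kg = 8.45325e+31 kg. rs = 2GM/c^2 = 2 * 6.674e-11 * 8.45325e+31 / (3e8)^2 = 125371.09

125371.09 m


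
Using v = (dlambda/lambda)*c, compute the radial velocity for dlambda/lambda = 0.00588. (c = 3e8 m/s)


v = (dlambda/lambda) * c = 0.00588 * 3e8 = 1.764e+06

1.764e+06 m/s


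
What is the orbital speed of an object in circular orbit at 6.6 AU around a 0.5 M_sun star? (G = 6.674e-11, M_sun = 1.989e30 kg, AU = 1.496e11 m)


v = sqrt(GM/r) = sqrt(6.674e-11 * 9.945e+29 / 9.874e+11) = 8198.9404

8198.9404 m/s


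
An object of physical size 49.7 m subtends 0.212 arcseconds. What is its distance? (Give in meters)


D = size / theta_rad, theta_rad = 0.212 * pi/(180*3600) = 1.028e-06, D = 4.836e+07

4.836e+07 m


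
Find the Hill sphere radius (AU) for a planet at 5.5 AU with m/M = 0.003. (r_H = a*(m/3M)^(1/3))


r_H = a * (m/3M)^(1/3) = 5.5 * (0.003/3)^(1/3) = 0.55

0.55 AU


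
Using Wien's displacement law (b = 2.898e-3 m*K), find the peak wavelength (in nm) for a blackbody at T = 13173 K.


lam_max = b / T = 2.898e-3 / 13173 = 2.200e-07 m = 219.9954 nm

219.9954 nm


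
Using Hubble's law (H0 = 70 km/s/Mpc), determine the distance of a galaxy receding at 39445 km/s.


d = v / H0 = 39445 / 70 = 563.5

563.5 Mpc


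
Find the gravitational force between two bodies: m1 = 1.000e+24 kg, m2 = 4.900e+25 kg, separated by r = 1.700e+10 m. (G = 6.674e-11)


F = G*m1*m2/r^2 = 6.674e-11 * 1.000e+24 * 4.900e+25 / (1.700e+10)^2 = 6.674e-11 * 4.900e+49 / 2.890e+20 = 1.132e+19

1.132e+19 N


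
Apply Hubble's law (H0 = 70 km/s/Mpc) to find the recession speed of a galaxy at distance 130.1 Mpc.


v = H0 * d = 70 * 130.1 = 9107.0

9107.0 km/s


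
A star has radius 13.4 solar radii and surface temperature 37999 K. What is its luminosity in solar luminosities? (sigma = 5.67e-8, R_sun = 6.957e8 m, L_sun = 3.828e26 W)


R = 13.4 * 6.957e8 m = 9.32238e+09 m. L = 4*pi*R^2*sigma*T^4 = 4*pi*(9.32238e+09)^2 * 5.67e-8 * 37999^4 = 1.29102662e+32 W. L/L_sun = 1.29102662e+32 / 3.828e26 = 337258.7825

337258.7825 L_sun


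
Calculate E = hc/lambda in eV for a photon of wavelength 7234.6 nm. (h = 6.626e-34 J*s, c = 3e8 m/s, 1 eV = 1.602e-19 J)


E = hc/lambda = 6.626e-34 * 3e8 / 7.235e-06 = 2.748e-20 J = 0.1715 eV

0.1715 eV


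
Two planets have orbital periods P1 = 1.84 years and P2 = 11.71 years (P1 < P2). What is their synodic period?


1/P_syn = |1/P1 - 1/P2| = |1/1.84 - 1/11.71| => P_syn = 2.183

2.183 years


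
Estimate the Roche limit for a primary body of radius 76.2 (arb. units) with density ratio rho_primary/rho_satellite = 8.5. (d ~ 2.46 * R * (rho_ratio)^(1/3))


d_Roche = 2.46 * 76.2 * 8.5^(1/3) = 382.5572

382.5572


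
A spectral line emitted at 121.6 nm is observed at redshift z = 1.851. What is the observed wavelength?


lam_obs = lam_emit * (1 + z) = 121.6 * (1 + 1.851) = 346.6816

346.6816 nm


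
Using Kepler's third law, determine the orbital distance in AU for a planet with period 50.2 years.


a = P^(2/3) = 50.2^(2/3) = 13.6083

13.6083 AU


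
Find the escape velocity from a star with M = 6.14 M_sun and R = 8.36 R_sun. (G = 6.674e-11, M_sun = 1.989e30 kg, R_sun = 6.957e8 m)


M = 6.14 * 1.989e30 kg = 1.221246e+31 kg; R = 8.36 * 6.957e8 m = 5.816052e+09 m. v_esc = sqrt(2GM/R) = sqrt(2 * 6.674e-11 * 1.221246e+31 / 5.816052e+09) = 529414.1389

529414.1389 m/s


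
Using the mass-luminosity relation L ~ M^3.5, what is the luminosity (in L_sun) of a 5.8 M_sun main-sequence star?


L/L_sun = (M/M_sun)^3.5 = 5.8^3.5 = 469.8919

469.8919 L_sun


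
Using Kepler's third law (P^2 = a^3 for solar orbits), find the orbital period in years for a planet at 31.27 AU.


P = a^(3/2) = 31.27^1.5 = 174.8605

174.8605 years


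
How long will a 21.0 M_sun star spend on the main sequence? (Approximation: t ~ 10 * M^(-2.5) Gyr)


t = 10 * M^(-2.5) = 10 * 21.0^(-2.5) = 0.0049

0.0049 Gyr


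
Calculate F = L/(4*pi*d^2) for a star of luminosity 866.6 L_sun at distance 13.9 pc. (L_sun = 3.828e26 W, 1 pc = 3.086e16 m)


F = L / (4*pi*d^2) = 3.317e+29 / (4*pi*(4.290e+17)^2) = 1.435e-07

1.435e-07 W/m^2


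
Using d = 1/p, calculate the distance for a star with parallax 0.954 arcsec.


d = 1/p = 1/0.954 = 1.0482

1.0482 pc


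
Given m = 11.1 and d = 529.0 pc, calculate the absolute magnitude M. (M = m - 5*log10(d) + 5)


M = m - 5*log10(d) + 5 = 11.1 - 5*log10(529.0) + 5 = 2.4827

2.4827


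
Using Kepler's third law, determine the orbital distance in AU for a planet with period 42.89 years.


a = P^(2/3) = 42.89^(2/3) = 12.2529

12.2529 AU


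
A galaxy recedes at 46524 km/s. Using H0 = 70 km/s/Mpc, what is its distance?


d = v / H0 = 46524 / 70 = 664.6286

664.6286 Mpc


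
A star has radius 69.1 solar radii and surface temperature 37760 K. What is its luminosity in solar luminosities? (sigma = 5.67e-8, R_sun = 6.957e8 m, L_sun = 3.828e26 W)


R = 69.1 * 6.957e8 m = 4.807287e+10 m. L = 4*pi*R^2*sigma*T^4 = 4*pi*(4.807287e+10)^2 * 5.67e-8 * 37760^4 = 3.347502938e+33 W. L/L_sun = 3.347502938e+33 / 3.828e26 = 8.745e+06

8.745e+06 L_sun


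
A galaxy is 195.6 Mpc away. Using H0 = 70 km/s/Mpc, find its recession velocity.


v = H0 * d = 70 * 195.6 = 13692.0

13692.0 km/s


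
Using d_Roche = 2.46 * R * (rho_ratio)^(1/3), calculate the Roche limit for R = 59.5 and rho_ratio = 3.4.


d_Roche = 2.46 * 59.5 * 3.4^(1/3) = 220.0958

220.0958


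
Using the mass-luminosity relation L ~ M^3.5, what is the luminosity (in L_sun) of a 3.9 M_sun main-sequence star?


L/L_sun = (M/M_sun)^3.5 = 3.9^3.5 = 117.1456

117.1456 L_sun


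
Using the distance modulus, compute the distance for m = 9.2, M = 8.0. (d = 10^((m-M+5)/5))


d = 10^((m - M + 5)/5) = 10^((9.2 - 8.0 + 5)/5) = 17.378

17.378 pc


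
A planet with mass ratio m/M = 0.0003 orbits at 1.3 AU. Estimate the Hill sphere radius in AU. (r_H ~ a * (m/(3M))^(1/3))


r_H = a * (m/3M)^(1/3) = 1.3 * (0.0003/3)^(1/3) = 0.0603

0.0603 AU


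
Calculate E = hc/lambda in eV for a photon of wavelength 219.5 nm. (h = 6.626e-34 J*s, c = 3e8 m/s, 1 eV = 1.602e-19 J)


E = hc/lambda = 6.626e-34 * 3e8 / 2.195e-07 = 9.056e-19 J = 5.653 eV

5.653 eV


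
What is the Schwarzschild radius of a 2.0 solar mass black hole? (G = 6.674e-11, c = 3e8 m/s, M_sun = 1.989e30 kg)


M = 2.0 * 1.989e30 kg = 3.978e+30 kg. rs = 2GM/c^2 = 2 * 6.674e-11 * 3.978e+30 / (3e8)^2 = 5899.816

5899.816 m


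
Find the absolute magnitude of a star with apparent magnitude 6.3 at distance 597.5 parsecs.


M = m - 5*log10(d) + 5 = 6.3 - 5*log10(597.5) + 5 = -2.5817

-2.5817


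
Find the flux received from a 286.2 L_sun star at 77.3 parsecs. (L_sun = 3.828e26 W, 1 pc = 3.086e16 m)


F = L / (4*pi*d^2) = 1.096e+29 / (4*pi*(2.385e+18)^2) = 1.532e-09

1.532e-09 W/m^2


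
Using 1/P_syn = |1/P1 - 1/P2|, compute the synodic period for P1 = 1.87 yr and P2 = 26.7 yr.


1/P_syn = |1/P1 - 1/P2| = |1/1.87 - 1/26.7| => P_syn = 2.0108

2.0108 years


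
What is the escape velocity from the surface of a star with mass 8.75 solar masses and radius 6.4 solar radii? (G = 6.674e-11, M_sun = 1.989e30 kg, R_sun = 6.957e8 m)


M = 8.75 * 1.989e30 kg = 1.740375e+31 kg; R = 6.4 * 6.957e8 m = 4.45248e+09 m. v_esc = sqrt(2GM/R) = sqrt(2 * 6.674e-11 * 1.740375e+31 / 4.45248e+09) = 722318.1512

722318.1512 m/s


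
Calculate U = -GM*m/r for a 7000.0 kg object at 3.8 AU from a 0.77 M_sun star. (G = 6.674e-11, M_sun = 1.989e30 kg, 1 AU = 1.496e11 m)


M = 0.77 * 1.989e30 kg = 1.53153e+30 kg; r = 3.8 AU * 1.496e11 m/AU = 5.6848e+11 m. U = -GM*m/r = -(6.674e-11 * 1.53153e+30 * 7000.0) / 5.6848e+11 = -1.259e+12

-1.259e+12 J


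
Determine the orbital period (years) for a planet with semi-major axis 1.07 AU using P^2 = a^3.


P = a^(3/2) = 1.07^1.5 = 1.1068

1.1068 years


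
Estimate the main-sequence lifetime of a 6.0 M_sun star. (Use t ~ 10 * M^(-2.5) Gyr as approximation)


t = 10 * M^(-2.5) = 10 * 6.0^(-2.5) = 0.1134

0.1134 Gyr


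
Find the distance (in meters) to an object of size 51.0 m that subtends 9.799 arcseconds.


D = size / theta_rad, theta_rad = 9.799 * pi/(180*3600) = 4.751e-05, D = 1.074e+06

1.074e+06 m


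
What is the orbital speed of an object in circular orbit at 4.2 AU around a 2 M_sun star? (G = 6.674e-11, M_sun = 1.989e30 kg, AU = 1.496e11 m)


v = sqrt(GM/r) = sqrt(6.674e-11 * 3.978e+30 / 6.283e+11) = 20555.8315

20555.8315 m/s


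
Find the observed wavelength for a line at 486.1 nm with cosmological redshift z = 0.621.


lam_obs = lam_emit * (1 + z) = 486.1 * (1 + 0.621) = 787.9681

787.9681 nm


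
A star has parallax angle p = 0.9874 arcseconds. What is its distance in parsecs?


d = 1/p = 1/0.9874 = 1.0128

1.0128 pc


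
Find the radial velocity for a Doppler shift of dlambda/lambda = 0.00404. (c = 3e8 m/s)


v = (dlambda/lambda) * c = 0.00404 * 3e8 = 1.212e+06

1.212e+06 m/s


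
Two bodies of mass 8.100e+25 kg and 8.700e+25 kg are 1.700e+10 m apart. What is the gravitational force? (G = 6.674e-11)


F = G*m1*m2/r^2 = 6.674e-11 * 8.100e+25 * 8.700e+25 / (1.700e+10)^2 = 6.674e-11 * 7.047e+51 / 2.890e+20 = 1.627e+21

1.627e+21 N


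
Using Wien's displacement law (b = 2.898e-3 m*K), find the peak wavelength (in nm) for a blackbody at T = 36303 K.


lam_max = b / T = 2.898e-3 / 36303 = 7.983e-08 m = 79.8281 nm

79.8281 nm


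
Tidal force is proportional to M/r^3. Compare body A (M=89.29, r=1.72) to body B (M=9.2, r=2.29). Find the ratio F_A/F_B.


Ratio = (M1/r1^3) / (M2/r2^3) = (89.29/1.72^3) / (9.2/2.29^3) = 22.9053

22.9053


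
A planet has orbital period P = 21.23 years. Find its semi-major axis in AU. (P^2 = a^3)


a = P^(2/3) = 21.23^(2/3) = 7.6671

7.6671 AU


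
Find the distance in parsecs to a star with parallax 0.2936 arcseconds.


d = 1/p = 1/0.2936 = 3.406

3.406 pc


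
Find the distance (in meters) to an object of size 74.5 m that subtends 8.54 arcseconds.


D = size / theta_rad, theta_rad = 8.54 * pi/(180*3600) = 4.140e-05, D = 1.799e+06

1.799e+06 m


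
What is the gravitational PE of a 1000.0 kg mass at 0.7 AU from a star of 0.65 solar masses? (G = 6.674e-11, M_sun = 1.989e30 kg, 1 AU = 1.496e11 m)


M = 0.65 * 1.989e30 kg = 1.29285e+30 kg; r = 0.7 AU * 1.496e11 m/AU = 1.0472e+11 m. U = -GM*m/r = -(6.674e-11 * 1.29285e+30 * 1000.0) / 1.0472e+11 = -8.240e+11

-8.240e+11 J


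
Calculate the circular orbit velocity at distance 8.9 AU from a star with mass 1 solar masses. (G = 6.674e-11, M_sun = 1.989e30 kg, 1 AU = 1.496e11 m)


v = sqrt(GM/r) = sqrt(6.674e-11 * 1.989e+30 / 1.331e+12) = 9985.0373

9985.0373 m/s


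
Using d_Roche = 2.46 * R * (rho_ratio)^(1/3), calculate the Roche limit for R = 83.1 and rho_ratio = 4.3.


d_Roche = 2.46 * 83.1 * 4.3^(1/3) = 332.4239

332.4239


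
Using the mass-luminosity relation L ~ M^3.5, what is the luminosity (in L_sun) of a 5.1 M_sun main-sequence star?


L/L_sun = (M/M_sun)^3.5 = 5.1^3.5 = 299.5681

299.5681 L_sun


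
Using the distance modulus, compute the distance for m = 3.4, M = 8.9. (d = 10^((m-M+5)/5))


d = 10^((m - M + 5)/5) = 10^((3.4 - 8.9 + 5)/5) = 0.7943

0.7943 pc


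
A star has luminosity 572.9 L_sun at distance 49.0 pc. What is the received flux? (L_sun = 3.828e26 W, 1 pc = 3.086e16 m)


F = L / (4*pi*d^2) = 2.193e+29 / (4*pi*(1.512e+18)^2) = 7.632e-09

7.632e-09 W/m^2


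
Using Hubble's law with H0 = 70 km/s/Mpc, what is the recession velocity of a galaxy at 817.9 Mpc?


v = H0 * d = 70 * 817.9 = 57253.0

57253.0 km/s


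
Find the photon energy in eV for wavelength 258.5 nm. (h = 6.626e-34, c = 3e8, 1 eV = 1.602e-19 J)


E = hc/lambda = 6.626e-34 * 3e8 / 2.585e-07 = 7.690e-19 J = 4.8001 eV

4.8001 eV


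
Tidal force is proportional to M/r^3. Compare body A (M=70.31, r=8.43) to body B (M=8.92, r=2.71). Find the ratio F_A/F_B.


Ratio = (M1/r1^3) / (M2/r2^3) = (70.31/8.43^3) / (8.92/2.71^3) = 0.2619

0.2619


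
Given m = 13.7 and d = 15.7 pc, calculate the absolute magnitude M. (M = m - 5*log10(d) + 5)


M = m - 5*log10(d) + 5 = 13.7 - 5*log10(15.7) + 5 = 12.7205

12.7205


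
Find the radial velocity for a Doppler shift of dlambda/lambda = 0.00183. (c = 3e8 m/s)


v = (dlambda/lambda) * c = 0.00183 * 3e8 = 549000.0

549000.0 m/s


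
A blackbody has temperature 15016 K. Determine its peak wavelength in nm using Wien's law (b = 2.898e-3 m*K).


lam_max = b / T = 2.898e-3 / 15016 = 1.930e-07 m = 192.9941 nm

192.9941 nm


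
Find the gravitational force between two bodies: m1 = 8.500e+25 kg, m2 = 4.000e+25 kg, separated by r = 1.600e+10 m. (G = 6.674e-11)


F = G*m1*m2/r^2 = 6.674e-11 * 8.500e+25 * 4.000e+25 / (1.600e+10)^2 = 6.674e-11 * 3.400e+51 / 2.560e+20 = 8.864e+20

8.864e+20 N


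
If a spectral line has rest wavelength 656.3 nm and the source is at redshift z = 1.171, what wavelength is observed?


lam_obs = lam_emit * (1 + z) = 656.3 * (1 + 1.171) = 1424.8273

1424.8273 nm


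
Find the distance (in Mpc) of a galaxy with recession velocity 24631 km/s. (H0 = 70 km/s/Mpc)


d = v / H0 = 24631 / 70 = 351.8714

351.8714 Mpc


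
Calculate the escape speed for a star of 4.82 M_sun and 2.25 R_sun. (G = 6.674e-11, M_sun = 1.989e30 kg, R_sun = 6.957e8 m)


M = 4.82 * 1.989e30 kg = 9.58698e+30 kg; R = 2.25 * 6.957e8 m = 1.565325e+09 m. v_esc = sqrt(2GM/R) = sqrt(2 * 6.674e-11 * 9.58698e+30 / 1.565325e+09) = 904163.0375

904163.0375 m/s


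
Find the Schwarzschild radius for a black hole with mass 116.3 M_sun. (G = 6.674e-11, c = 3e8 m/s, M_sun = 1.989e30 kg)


M = 116.3 * 1.989e30 kg = 2.313207e+32 kg. rs = 2GM/c^2 = 2 * 6.674e-11 * 2.313207e+32 / (3e8)^2 = 343074.3004

343074.3004 m


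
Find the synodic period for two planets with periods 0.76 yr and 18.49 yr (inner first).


1/P_syn = |1/P1 - 1/P2| = |1/0.76 - 1/18.49| => P_syn = 0.7926

0.7926 years


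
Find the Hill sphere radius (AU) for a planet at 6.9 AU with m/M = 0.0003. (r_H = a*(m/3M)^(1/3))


r_H = a * (m/3M)^(1/3) = 6.9 * (0.0003/3)^(1/3) = 0.3203

0.3203 AU


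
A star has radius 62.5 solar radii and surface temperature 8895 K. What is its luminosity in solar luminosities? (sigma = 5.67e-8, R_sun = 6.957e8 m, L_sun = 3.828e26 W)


R = 62.5 * 6.957e8 m = 4.348125e+10 m. L = 4*pi*R^2*sigma*T^4 = 4*pi*(4.348125e+10)^2 * 5.67e-8 * 8895^4 = 8.432974246e+30 W. L/L_sun = 8.432974246e+30 / 3.828e26 = 22029.7133

22029.7133 L_sun


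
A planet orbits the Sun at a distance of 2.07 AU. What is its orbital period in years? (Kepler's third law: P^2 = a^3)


P = a^(3/2) = 2.07^1.5 = 2.9782

2.9782 years


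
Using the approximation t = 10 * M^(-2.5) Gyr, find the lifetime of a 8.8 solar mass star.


t = 10 * M^(-2.5) = 10 * 8.8^(-2.5) = 0.0435

0.0435 Gyr


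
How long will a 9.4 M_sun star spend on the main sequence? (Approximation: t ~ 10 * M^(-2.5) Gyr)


t = 10 * M^(-2.5) = 10 * 9.4^(-2.5) = 0.0369

0.0369 Gyr


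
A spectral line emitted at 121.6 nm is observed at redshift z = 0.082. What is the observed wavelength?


lam_obs = lam_emit * (1 + z) = 121.6 * (1 + 0.082) = 131.5712

131.5712 nm


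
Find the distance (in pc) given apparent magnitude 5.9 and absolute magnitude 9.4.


d = 10^((m - M + 5)/5) = 10^((5.9 - 9.4 + 5)/5) = 1.9953

1.9953 pc


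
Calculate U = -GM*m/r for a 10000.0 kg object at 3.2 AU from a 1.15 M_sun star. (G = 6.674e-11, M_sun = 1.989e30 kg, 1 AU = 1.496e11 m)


M = 1.15 * 1.989e30 kg = 2.28735e+30 kg; r = 3.2 AU * 1.496e11 m/AU = 4.7872e+11 m. U = -GM*m/r = -(6.674e-11 * 2.28735e+30 * 10000.0) / 4.7872e+11 = -3.189e+12

-3.189e+12 J


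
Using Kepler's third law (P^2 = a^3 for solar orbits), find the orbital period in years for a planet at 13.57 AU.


P = a^(3/2) = 13.57^1.5 = 49.9885

49.9885 years
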